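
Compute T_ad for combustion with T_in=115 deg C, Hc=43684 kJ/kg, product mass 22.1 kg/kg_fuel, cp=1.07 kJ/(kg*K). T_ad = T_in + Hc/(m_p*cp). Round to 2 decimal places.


T_ad = T_in + Hc / (m_p * cp)
Denominator = 22.1 * 1.07 = 23.6470
Temperature rise = 43684 / 23.6470 = 1847.34 K
T_ad = 115 + 1847.34 = 1962.34 deg C


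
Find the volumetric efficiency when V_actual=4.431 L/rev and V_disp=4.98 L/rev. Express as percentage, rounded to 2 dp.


eta_v = (V_actual / V_disp) * 100
Ratio = 4.431 / 4.98 = 0.8898
eta_v = 0.8898 * 100 = 88.98%


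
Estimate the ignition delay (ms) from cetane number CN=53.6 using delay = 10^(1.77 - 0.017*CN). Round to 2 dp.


delay = 10^(1.77 - 0.017*CN)
Exponent = 1.77 - 0.017*53.6 = 0.8588
delay = 10^0.8588 = 7.22 ms


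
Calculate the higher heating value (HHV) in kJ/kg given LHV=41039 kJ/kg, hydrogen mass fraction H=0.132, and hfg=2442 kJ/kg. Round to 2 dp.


HHV = LHV + hfg * 9 * H
Water addition = 2442 * 9 * 0.132 = 2901.096 kJ/kg
HHV = 41039 + 2901.096 = 43940.10 kJ/kg


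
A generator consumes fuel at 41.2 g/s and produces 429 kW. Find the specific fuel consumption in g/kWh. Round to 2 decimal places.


SFC = (mf / BP) * 3600
Rate = 41.2 / 429 = 0.096037 g/(s*kW)
SFC = 0.096037 * 3600 = 345.73 g/kWh


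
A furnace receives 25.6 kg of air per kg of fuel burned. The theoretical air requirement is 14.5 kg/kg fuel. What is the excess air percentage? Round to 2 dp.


Excess air = actual - stoichiometric = 25.6 - 14.5 = 11.10 kg/kg fuel
Excess air % = (excess / stoich) * 100 = (11.10 / 14.5) * 100 = 76.55%


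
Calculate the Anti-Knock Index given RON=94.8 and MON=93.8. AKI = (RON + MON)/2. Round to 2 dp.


AKI = (RON + MON) / 2
AKI = (94.8 + 93.8) / 2
AKI = 188.6 / 2 = 94.30


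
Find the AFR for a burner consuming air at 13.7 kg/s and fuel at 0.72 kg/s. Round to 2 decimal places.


AFR = m_air / m_fuel
AFR = 13.7 / 0.72 = 19.03


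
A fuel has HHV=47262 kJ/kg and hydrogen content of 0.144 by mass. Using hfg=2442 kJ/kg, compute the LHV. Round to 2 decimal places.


LHV = HHV - hfg * 9 * H
Water correction = 2442 * 9 * 0.144 = 3164.832 kJ/kg
LHV = 47262 - 3164.832 = 44097.17 kJ/kg


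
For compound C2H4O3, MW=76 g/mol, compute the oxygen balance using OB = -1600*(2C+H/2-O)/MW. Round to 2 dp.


OB = -1600 * (2C + H/2 - O) / MW
Inner = 2*2 + 4/2 - 3 = 3.00
OB = -1600 * 3.00 / 76 = -63.16%


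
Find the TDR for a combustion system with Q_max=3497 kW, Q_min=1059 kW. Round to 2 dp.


TDR = Q_max / Q_min
TDR = 3497 / 1059 = 3.30


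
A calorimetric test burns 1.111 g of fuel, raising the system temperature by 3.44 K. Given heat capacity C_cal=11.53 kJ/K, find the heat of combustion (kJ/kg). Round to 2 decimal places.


Hc = C_cal * delta_T / m_fuel
Q_released = 11.53 * 3.44 = 39.6632 kJ
m_fuel = 1.111 g = 1.111/1000 kg = 0.001111 kg
Hc = 39.6632 / 0.001111 = 35700.45 kJ/kg


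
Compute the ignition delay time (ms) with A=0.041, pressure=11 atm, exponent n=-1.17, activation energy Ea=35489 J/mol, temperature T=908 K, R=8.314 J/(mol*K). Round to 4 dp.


tau = A * P^n * exp(Ea/(R*T))
P^n = 11^(-1.17) = 0.06047426
Ea/(R*T) = 35489/(8.314*908) = 4.701083
exp(Ea/(R*T)) = 110.066279
tau = 0.041 * 0.06047426 * 110.066279 = 0.2729 ms


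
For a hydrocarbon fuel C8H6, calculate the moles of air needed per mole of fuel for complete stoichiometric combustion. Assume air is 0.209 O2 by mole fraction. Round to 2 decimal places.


Balanced combustion: C8H6 + 9.5 O2 -> 8 CO2 + 3 H2O
O2 needed = C + H/4 = 8 + 6/4 = 9.50 moles
Air moles = O2 / 0.209 = 9.50 / 0.209 = 45.45 moles air


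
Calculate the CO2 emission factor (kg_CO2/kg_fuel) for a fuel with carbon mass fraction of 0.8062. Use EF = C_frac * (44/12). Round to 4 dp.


EF = C_frac * (M_CO2 / M_C)
EF = 0.8062 * (44/12)
EF = 0.8062 * 3.666667 = 2.9561 kg_CO2/kg_fuel


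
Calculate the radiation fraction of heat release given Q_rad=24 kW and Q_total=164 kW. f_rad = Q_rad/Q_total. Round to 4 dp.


f_rad = Q_rad / Q_total
f_rad = 24 / 164 = 0.1463


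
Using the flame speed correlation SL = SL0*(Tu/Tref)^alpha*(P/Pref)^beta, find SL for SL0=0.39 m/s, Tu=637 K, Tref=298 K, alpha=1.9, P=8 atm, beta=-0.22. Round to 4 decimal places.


SL = SL0 * (Tu/Tref)^alpha * (P/Pref)^beta
T ratio = 637/298 = 2.13758389
(T ratio)^alpha = 2.13758389^1.9 = 4.235006
(P/Pref)^beta = 8^(-0.22) = 0.632878
SL = 0.39 * 4.235006 * 0.632878 = 1.0453 m/s


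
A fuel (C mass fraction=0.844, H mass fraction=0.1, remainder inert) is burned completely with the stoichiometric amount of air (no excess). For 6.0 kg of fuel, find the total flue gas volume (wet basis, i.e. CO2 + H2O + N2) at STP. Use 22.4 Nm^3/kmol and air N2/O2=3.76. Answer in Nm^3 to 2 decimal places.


Per kg fuel: CO2 = (C/12 kmol)*22.4 = (0.844/12)*22.4 = 1.57547 Nm^3
Per kg fuel: H2O = (H/2 kmol)*22.4 = (0.1/2)*22.4 = 1.12000 Nm^3
O2 needed per kg fuel = C/12 + H/4 = 0.844/12 + 0.1/4 = 0.09533333 kmol
Per kg fuel: N2 = O2*3.76*22.4 = 0.09533333*3.76*22.4 = 8.02935 Nm^3
Total per kg = 1.57547 + 1.12000 + 8.02935 = 10.72482 Nm^3
Total = 10.72482 * 6.0 = 64.35 Nm^3


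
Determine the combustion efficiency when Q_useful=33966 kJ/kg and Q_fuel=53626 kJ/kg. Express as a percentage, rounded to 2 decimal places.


Efficiency = (Q_useful / Q_fuel) * 100
Efficiency = (33966 / 53626) * 100
Efficiency = 0.6334 * 100 = 63.34%


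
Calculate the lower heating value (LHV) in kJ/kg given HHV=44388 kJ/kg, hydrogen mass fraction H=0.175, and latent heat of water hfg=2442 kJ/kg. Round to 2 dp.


LHV = HHV - hfg * 9 * H
Water correction = 2442 * 9 * 0.175 = 3846.150 kJ/kg
LHV = 44388 - 3846.150 = 40541.85 kJ/kg


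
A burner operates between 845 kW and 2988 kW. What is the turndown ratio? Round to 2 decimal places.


TDR = Q_max / Q_min
TDR = 2988 / 845 = 3.54


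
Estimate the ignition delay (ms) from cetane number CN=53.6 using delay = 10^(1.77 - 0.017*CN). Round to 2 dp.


delay = 10^(1.77 - 0.017*CN)
Exponent = 1.77 - 0.017*53.6 = 0.8588
delay = 10^0.8588 = 7.22 ms


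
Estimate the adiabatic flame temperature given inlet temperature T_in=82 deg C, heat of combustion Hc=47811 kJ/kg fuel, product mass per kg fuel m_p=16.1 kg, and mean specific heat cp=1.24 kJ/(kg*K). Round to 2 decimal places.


T_ad = T_in + Hc / (m_p * cp)
Denominator = 16.1 * 1.24 = 19.9640
Temperature rise = 47811 / 19.9640 = 2394.86 K
T_ad = 82 + 2394.86 = 2476.86 deg C


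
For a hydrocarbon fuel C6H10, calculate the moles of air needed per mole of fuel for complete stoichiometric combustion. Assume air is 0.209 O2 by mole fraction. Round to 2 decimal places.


Balanced combustion: C6H10 + 8.5 O2 -> 6 CO2 + 5 H2O
O2 needed = C + H/4 = 6 + 10/4 = 8.50 moles
Air moles = O2 / 0.209 = 8.50 / 0.209 = 40.67 moles air


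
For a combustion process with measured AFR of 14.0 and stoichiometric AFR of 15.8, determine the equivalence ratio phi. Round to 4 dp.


phi = AFR_stoich / AFR_actual
phi = 15.8 / 14.0 = 1.1286


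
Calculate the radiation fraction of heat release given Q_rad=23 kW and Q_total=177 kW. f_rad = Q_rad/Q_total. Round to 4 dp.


f_rad = Q_rad / Q_total
f_rad = 23 / 177 = 0.1299


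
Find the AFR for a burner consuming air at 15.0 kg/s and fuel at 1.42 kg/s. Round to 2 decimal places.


AFR = m_air / m_fuel
AFR = 15.0 / 1.42 = 10.56


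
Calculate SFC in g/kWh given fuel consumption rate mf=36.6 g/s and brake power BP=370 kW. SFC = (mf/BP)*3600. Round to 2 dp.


SFC = (mf / BP) * 3600
Rate = 36.6 / 370 = 0.098919 g/(s*kW)
SFC = 0.098919 * 3600 = 356.11 g/kWh


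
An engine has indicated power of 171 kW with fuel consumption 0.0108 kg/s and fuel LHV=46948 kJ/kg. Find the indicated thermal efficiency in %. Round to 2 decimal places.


eta_ith = (IP / (mf * LHV)) * 100
Denominator = 0.0108 * 46948 = 507.0384 kW
eta_ith = (171 / 507.0384) * 100 = 33.73%


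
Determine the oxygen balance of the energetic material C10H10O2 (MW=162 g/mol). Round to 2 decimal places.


OB = -1600 * (2C + H/2 - O) / MW
Inner = 2*10 + 10/2 - 2 = 23.00
OB = -1600 * 23.00 / 162 = -227.16%


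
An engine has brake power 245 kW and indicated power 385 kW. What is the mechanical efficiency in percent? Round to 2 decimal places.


eta_mech = (BP / IP) * 100
Ratio = 245 / 385 = 0.6364
eta_mech = 0.6364 * 100 = 63.64%


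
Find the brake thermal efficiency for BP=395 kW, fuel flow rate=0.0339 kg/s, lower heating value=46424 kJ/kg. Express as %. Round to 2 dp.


eta_BTE = (BP / (mf * LHV)) * 100
Denominator = 0.0339 * 46424 = 1573.7736 kW
eta_BTE = (395 / 1573.7736) * 100 = 25.10%


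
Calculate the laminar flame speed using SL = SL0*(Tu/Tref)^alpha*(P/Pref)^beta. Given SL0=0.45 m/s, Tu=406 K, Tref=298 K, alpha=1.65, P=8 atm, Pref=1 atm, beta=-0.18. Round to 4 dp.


SL = SL0 * (Tu/Tref)^alpha * (P/Pref)^beta
T ratio = 406/298 = 1.36241611
(T ratio)^alpha = 1.36241611^1.65 = 1.665755
(P/Pref)^beta = 8^(-0.18) = 0.687771
SL = 0.45 * 1.665755 * 0.687771 = 0.5155 m/s


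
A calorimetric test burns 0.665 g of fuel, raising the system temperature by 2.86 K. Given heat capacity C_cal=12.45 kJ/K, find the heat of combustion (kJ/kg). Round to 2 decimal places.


Hc = C_cal * delta_T / m_fuel
Q_released = 12.45 * 2.86 = 35.6070 kJ
m_fuel = 0.665 g = 0.665/1000 kg = 0.000665 kg
Hc = 35.6070 / 0.000665 = 53544.36 kJ/kg


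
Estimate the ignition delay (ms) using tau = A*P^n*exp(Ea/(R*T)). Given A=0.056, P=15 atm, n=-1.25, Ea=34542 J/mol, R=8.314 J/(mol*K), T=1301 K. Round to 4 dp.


tau = A * P^n * exp(Ea/(R*T))
P^n = 15^(-1.25) = 0.03387552
Ea/(R*T) = 34542/(8.314*1301) = 3.193450
exp(Ea/(R*T)) = 24.372375
tau = 0.056 * 0.03387552 * 24.372375 = 0.0462 ms


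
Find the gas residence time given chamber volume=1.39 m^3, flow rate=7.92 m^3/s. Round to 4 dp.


tau = V / Q_flow
tau = 1.39 / 7.92 = 0.1755 s


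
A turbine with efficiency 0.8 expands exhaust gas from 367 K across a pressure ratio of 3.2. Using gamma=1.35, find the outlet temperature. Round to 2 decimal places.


T_out = T_in * (1 - eta * (1 - PR^(-(gamma-1)/gamma)))
Exponent = -(1.35-1)/1.35 = -0.25925926
PR^exp = 3.2^(-0.25925926) = 0.73966521
Factor = 1 - 0.8*(1 - 0.73966521) = 0.79173217
T_out = 367 * 0.79173217 = 290.57 K


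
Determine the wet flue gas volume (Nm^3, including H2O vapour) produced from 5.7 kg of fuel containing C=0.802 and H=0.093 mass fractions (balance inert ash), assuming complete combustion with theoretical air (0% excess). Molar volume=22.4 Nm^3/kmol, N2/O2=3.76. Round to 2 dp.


Per kg fuel: CO2 = (C/12 kmol)*22.4 = (0.802/12)*22.4 = 1.49707 Nm^3
Per kg fuel: H2O = (H/2 kmol)*22.4 = (0.093/2)*22.4 = 1.04160 Nm^3
O2 needed per kg fuel = C/12 + H/4 = 0.802/12 + 0.093/4 = 0.09008333 kmol
Per kg fuel: N2 = O2*3.76*22.4 = 0.09008333*3.76*22.4 = 7.58718 Nm^3
Total per kg = 1.49707 + 1.04160 + 7.58718 = 10.12585 Nm^3
Total = 10.12585 * 5.7 = 57.72 Nm^3


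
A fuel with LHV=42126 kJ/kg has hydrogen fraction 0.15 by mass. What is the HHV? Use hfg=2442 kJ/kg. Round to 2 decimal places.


HHV = LHV + hfg * 9 * H
Water addition = 2442 * 9 * 0.15 = 3296.700 kJ/kg
HHV = 42126 + 3296.700 = 45422.70 kJ/kg


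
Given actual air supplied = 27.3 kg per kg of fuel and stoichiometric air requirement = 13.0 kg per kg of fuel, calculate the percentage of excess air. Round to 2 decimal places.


Excess air = actual - stoichiometric = 27.3 - 13.0 = 14.30 kg/kg fuel
Excess air % = (excess / stoich) * 100 = (14.30 / 13.0) * 100 = 110.00%


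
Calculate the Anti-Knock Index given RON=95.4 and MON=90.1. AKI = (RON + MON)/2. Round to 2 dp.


AKI = (RON + MON) / 2
AKI = (95.4 + 90.1) / 2
AKI = 185.5 / 2 = 92.75


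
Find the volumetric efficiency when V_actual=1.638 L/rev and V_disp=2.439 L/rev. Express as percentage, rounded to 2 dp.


eta_v = (V_actual / V_disp) * 100
Ratio = 1.638 / 2.439 = 0.6716
eta_v = 0.6716 * 100 = 67.16%


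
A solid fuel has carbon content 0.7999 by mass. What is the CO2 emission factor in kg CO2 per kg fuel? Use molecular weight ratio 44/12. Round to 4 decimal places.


EF = C_frac * (M_CO2 / M_C)
EF = 0.7999 * (44/12)
EF = 0.7999 * 3.666667 = 2.9330 kg_CO2/kg_fuel


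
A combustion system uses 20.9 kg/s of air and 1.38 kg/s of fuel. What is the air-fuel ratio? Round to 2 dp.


AFR = m_air / m_fuel
AFR = 20.9 / 1.38 = 15.14


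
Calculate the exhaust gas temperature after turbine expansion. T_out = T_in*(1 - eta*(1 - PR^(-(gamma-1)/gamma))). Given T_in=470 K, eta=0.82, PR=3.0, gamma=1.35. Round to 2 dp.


T_out = T_in * (1 - eta * (1 - PR^(-(gamma-1)/gamma)))
Exponent = -(1.35-1)/1.35 = -0.25925926
PR^exp = 3.0^(-0.25925926) = 0.75214556
Factor = 1 - 0.82*(1 - 0.75214556) = 0.79675936
T_out = 470 * 0.79675936 = 374.48 K


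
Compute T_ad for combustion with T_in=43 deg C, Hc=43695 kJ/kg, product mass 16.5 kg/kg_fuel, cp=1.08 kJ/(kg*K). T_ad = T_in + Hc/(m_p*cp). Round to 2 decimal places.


T_ad = T_in + Hc / (m_p * cp)
Denominator = 16.5 * 1.08 = 17.8200
Temperature rise = 43695 / 17.8200 = 2452.02 K
T_ad = 43 + 2452.02 = 2495.02 deg C


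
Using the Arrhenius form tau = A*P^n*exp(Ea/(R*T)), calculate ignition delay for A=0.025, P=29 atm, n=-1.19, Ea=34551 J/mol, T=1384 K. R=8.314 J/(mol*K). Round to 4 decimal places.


tau = A * P^n * exp(Ea/(R*T))
P^n = 29^(-1.19) = 0.01818639
Ea/(R*T) = 34551/(8.314*1384) = 3.002718
exp(Ea/(R*T)) = 20.140199
tau = 0.025 * 0.01818639 * 20.140199 = 0.0092 ms


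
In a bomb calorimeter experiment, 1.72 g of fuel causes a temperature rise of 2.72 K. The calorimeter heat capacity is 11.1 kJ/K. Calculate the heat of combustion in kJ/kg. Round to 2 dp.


Hc = C_cal * delta_T / m_fuel
Q_released = 11.1 * 2.72 = 30.1920 kJ
m_fuel = 1.72 g = 1.72/1000 kg = 0.001720 kg
Hc = 30.1920 / 0.001720 = 17553.49 kJ/kg


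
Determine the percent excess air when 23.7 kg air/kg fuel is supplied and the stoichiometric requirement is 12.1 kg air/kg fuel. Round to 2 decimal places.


Excess air = actual - stoichiometric = 23.7 - 12.1 = 11.60 kg/kg fuel
Excess air % = (excess / stoich) * 100 = (11.60 / 12.1) * 100 = 95.87%


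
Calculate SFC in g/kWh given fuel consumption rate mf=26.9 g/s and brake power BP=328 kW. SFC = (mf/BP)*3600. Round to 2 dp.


SFC = (mf / BP) * 3600
Rate = 26.9 / 328 = 0.082012 g/(s*kW)
SFC = 0.082012 * 3600 = 295.24 g/kWh


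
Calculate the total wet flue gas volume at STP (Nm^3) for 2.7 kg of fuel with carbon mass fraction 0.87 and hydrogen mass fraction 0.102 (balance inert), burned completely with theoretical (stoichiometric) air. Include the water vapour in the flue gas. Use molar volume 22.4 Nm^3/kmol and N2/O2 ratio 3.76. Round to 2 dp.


Per kg fuel: CO2 = (C/12 kmol)*22.4 = (0.87/12)*22.4 = 1.62400 Nm^3
Per kg fuel: H2O = (H/2 kmol)*22.4 = (0.102/2)*22.4 = 1.14240 Nm^3
O2 needed per kg fuel = C/12 + H/4 = 0.87/12 + 0.102/4 = 0.09800000 kmol
Per kg fuel: N2 = O2*3.76*22.4 = 0.09800000*3.76*22.4 = 8.25395 Nm^3
Total per kg = 1.62400 + 1.14240 + 8.25395 = 11.02035 Nm^3
Total = 11.02035 * 2.7 = 29.75 Nm^3


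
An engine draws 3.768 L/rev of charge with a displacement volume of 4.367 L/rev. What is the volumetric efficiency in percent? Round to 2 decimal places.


eta_v = (V_actual / V_disp) * 100
Ratio = 3.768 / 4.367 = 0.8628
eta_v = 0.8628 * 100 = 86.28%


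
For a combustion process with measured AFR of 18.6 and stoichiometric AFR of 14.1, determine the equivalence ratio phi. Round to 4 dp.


phi = AFR_stoich / AFR_actual
phi = 14.1 / 18.6 = 0.7581


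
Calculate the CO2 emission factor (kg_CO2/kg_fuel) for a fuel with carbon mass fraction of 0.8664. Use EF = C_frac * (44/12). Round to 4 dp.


EF = C_frac * (M_CO2 / M_C)
EF = 0.8664 * (44/12)
EF = 0.8664 * 3.666667 = 3.1768 kg_CO2/kg_fuel


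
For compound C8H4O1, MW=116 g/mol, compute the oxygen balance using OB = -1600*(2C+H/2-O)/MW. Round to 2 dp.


OB = -1600 * (2C + H/2 - O) / MW
Inner = 2*8 + 4/2 - 1 = 17.00
OB = -1600 * 17.00 / 116 = -234.48%


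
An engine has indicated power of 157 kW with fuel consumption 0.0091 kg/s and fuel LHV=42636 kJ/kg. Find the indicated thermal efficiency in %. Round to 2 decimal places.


eta_ith = (IP / (mf * LHV)) * 100
Denominator = 0.0091 * 42636 = 387.9876 kW
eta_ith = (157 / 387.9876) * 100 = 40.47%


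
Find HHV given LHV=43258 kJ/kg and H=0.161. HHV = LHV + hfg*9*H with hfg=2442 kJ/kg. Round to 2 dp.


HHV = LHV + hfg * 9 * H
Water addition = 2442 * 9 * 0.161 = 3538.458 kJ/kg
HHV = 43258 + 3538.458 = 46796.46 kJ/kg


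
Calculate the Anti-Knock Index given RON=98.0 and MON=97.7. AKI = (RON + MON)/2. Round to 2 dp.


AKI = (RON + MON) / 2
AKI = (98.0 + 97.7) / 2
AKI = 195.7 / 2 = 97.85


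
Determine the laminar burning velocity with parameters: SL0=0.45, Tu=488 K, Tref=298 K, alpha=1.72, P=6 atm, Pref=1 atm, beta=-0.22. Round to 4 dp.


SL = SL0 * (Tu/Tref)^alpha * (P/Pref)^beta
T ratio = 488/298 = 1.63758389
(T ratio)^alpha = 1.63758389^1.72 = 2.335770
(P/Pref)^beta = 6^(-0.22) = 0.674228
SL = 0.45 * 2.335770 * 0.674228 = 0.7087 m/s


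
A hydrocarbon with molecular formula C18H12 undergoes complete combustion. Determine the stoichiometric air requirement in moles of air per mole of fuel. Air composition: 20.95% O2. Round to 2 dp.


Balanced combustion: C18H12 + 21 O2 -> 18 CO2 + 6 H2O
O2 needed = C + H/4 = 18 + 12/4 = 21.00 moles
Air moles = O2 / 0.2095 = 21.00 / 0.2095 = 100.24 moles air


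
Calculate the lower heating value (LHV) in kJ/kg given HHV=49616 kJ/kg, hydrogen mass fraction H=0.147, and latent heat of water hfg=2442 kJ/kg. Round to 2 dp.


LHV = HHV - hfg * 9 * H
Water correction = 2442 * 9 * 0.147 = 3230.766 kJ/kg
LHV = 49616 - 3230.766 = 46385.23 kJ/kg


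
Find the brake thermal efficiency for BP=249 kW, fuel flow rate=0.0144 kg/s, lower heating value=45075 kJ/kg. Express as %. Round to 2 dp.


eta_BTE = (BP / (mf * LHV)) * 100
Denominator = 0.0144 * 45075 = 649.0800 kW
eta_BTE = (249 / 649.0800) * 100 = 38.36%


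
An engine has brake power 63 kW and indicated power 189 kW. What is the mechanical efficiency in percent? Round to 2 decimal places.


eta_mech = (BP / IP) * 100
Ratio = 63 / 189 = 0.3333
eta_mech = 0.3333 * 100 = 33.33%


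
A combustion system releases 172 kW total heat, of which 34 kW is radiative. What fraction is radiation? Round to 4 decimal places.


f_rad = Q_rad / Q_total
f_rad = 34 / 172 = 0.1977


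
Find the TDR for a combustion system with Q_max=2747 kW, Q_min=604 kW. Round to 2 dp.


TDR = Q_max / Q_min
TDR = 2747 / 604 = 4.55


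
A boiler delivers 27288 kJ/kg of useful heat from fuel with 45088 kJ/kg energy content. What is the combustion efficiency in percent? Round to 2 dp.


Efficiency = (Q_useful / Q_fuel) * 100
Efficiency = (27288 / 45088) * 100
Efficiency = 0.6052 * 100 = 60.52%


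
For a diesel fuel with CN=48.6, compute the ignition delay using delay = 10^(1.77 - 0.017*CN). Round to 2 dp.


delay = 10^(1.77 - 0.017*CN)
Exponent = 1.77 - 0.017*48.6 = 0.9438
delay = 10^0.9438 = 8.79 ms


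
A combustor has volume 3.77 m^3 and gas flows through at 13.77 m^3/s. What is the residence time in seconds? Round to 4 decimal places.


tau = V / Q_flow
tau = 3.77 / 13.77 = 0.2738 s


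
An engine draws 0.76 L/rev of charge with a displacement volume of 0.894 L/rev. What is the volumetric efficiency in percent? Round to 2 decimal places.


eta_v = (V_actual / V_disp) * 100
Ratio = 0.76 / 0.894 = 0.8501
eta_v = 0.8501 * 100 = 85.01%


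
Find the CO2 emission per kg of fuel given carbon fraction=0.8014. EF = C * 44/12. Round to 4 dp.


EF = C_frac * (M_CO2 / M_C)
EF = 0.8014 * (44/12)
EF = 0.8014 * 3.666667 = 2.9385 kg_CO2/kg_fuel


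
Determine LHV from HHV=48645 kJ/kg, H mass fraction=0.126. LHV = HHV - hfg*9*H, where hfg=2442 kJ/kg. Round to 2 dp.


LHV = HHV - hfg * 9 * H
Water correction = 2442 * 9 * 0.126 = 2769.228 kJ/kg
LHV = 48645 - 2769.228 = 45875.77 kJ/kg


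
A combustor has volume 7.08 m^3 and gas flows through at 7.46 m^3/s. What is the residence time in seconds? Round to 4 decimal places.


tau = V / Q_flow
tau = 7.08 / 7.46 = 0.9491 s


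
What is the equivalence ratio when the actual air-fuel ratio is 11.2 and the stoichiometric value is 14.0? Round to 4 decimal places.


phi = AFR_stoich / AFR_actual
phi = 14.0 / 11.2 = 1.2500


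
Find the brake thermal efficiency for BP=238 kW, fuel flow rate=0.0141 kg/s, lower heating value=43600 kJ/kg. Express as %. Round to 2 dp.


eta_BTE = (BP / (mf * LHV)) * 100
Denominator = 0.0141 * 43600 = 614.7600 kW
eta_BTE = (238 / 614.7600) * 100 = 38.71%


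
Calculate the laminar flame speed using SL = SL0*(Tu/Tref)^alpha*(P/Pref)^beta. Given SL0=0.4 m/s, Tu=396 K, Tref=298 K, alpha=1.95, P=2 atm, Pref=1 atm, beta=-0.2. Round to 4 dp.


SL = SL0 * (Tu/Tref)^alpha * (P/Pref)^beta
T ratio = 396/298 = 1.32885906
(T ratio)^alpha = 1.32885906^1.95 = 1.740940
(P/Pref)^beta = 2^(-0.2) = 0.870551
SL = 0.4 * 1.740940 * 0.870551 = 0.6062 m/s


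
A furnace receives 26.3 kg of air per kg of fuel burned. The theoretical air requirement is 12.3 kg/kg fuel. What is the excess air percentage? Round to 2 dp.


Excess air = actual - stoichiometric = 26.3 - 12.3 = 14.00 kg/kg fuel
Excess air % = (excess / stoich) * 100 = (14.00 / 12.3) * 100 = 113.82%


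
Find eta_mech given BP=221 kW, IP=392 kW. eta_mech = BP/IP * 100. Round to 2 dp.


eta_mech = (BP / IP) * 100
Ratio = 221 / 392 = 0.5638
eta_mech = 0.5638 * 100 = 56.38%


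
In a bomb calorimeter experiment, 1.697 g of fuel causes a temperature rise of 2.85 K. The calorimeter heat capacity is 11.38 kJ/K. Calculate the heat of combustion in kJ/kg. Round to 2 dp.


Hc = C_cal * delta_T / m_fuel
Q_released = 11.38 * 2.85 = 32.4330 kJ
m_fuel = 1.697 g = 1.697/1000 kg = 0.001697 kg
Hc = 32.4330 / 0.001697 = 19111.96 kJ/kg


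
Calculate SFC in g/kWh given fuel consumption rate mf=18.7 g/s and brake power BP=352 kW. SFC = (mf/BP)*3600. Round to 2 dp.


SFC = (mf / BP) * 3600
Rate = 18.7 / 352 = 0.053125 g/(s*kW)
SFC = 0.053125 * 3600 = 191.25 g/kWh


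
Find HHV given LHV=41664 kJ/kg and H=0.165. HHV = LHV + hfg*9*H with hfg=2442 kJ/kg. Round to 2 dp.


HHV = LHV + hfg * 9 * H
Water addition = 2442 * 9 * 0.165 = 3626.370 kJ/kg
HHV = 41664 + 3626.370 = 45290.37 kJ/kg


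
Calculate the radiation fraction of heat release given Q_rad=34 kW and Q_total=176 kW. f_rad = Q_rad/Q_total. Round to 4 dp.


f_rad = Q_rad / Q_total
f_rad = 34 / 176 = 0.1932


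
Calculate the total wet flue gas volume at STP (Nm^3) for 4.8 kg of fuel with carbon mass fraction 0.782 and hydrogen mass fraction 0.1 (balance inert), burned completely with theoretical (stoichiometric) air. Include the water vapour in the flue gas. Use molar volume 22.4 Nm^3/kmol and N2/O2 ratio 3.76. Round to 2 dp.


Per kg fuel: CO2 = (C/12 kmol)*22.4 = (0.782/12)*22.4 = 1.45973 Nm^3
Per kg fuel: H2O = (H/2 kmol)*22.4 = (0.1/2)*22.4 = 1.12000 Nm^3
O2 needed per kg fuel = C/12 + H/4 = 0.782/12 + 0.1/4 = 0.09016667 kmol
Per kg fuel: N2 = O2*3.76*22.4 = 0.09016667*3.76*22.4 = 7.59420 Nm^3
Total per kg = 1.45973 + 1.12000 + 7.59420 = 10.17393 Nm^3
Total = 10.17393 * 4.8 = 48.83 Nm^3


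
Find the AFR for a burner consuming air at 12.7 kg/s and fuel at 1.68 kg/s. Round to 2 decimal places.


AFR = m_air / m_fuel
AFR = 12.7 / 1.68 = 7.56


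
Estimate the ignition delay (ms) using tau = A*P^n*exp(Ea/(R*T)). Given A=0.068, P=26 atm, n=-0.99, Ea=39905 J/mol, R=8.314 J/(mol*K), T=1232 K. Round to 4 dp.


tau = A * P^n * exp(Ea/(R*T))
P^n = 26^(-0.99) = 0.03973529
Ea/(R*T) = 39905/(8.314*1232) = 3.895889
exp(Ea/(R*T)) = 49.199778
tau = 0.068 * 0.03973529 * 49.199778 = 0.1329 ms


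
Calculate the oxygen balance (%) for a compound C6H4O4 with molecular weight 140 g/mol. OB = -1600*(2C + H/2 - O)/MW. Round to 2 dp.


OB = -1600 * (2C + H/2 - O) / MW
Inner = 2*6 + 4/2 - 4 = 10.00
OB = -1600 * 10.00 / 140 = -114.29%


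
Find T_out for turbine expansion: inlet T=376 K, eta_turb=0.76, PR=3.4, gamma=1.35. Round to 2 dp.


T_out = T_in * (1 - eta * (1 - PR^(-(gamma-1)/gamma)))
Exponent = -(1.35-1)/1.35 = -0.25925926
PR^exp = 3.4^(-0.25925926) = 0.72813041
Factor = 1 - 0.76*(1 - 0.72813041) = 0.79337911
T_out = 376 * 0.79337911 = 298.31 K


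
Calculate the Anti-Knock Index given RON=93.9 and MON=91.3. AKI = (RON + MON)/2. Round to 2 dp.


AKI = (RON + MON) / 2
AKI = (93.9 + 91.3) / 2
AKI = 185.2 / 2 = 92.60


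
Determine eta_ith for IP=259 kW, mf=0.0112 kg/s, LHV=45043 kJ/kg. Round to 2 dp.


eta_ith = (IP / (mf * LHV)) * 100
Denominator = 0.0112 * 45043 = 504.4816 kW
eta_ith = (259 / 504.4816) * 100 = 51.34%


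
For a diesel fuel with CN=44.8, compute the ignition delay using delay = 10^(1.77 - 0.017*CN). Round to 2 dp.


delay = 10^(1.77 - 0.017*CN)
Exponent = 1.77 - 0.017*44.8 = 1.0084
delay = 10^1.0084 = 10.20 ms


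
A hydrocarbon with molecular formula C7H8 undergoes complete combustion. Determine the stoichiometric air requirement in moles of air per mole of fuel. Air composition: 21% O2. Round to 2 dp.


Balanced combustion: C7H8 + 9 O2 -> 7 CO2 + 4 H2O
O2 needed = C + H/4 = 7 + 8/4 = 9.00 moles
Air moles = O2 / 0.21 = 9.00 / 0.21 = 42.86 moles air


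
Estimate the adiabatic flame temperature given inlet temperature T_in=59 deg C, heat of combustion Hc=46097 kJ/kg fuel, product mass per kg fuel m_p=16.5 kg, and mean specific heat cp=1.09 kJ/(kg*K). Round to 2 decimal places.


T_ad = T_in + Hc / (m_p * cp)
Denominator = 16.5 * 1.09 = 17.9850
Temperature rise = 46097 / 17.9850 = 2563.08 K
T_ad = 59 + 2563.08 = 2622.08 deg C


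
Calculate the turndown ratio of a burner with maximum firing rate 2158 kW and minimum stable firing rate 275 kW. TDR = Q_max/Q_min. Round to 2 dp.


TDR = Q_max / Q_min
TDR = 2158 / 275 = 7.85


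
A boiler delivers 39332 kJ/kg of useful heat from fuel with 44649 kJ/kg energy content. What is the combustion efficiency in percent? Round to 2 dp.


Efficiency = (Q_useful / Q_fuel) * 100
Efficiency = (39332 / 44649) * 100
Efficiency = 0.8809 * 100 = 88.09%


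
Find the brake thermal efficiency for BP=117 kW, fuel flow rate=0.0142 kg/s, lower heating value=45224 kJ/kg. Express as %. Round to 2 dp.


eta_BTE = (BP / (mf * LHV)) * 100
Denominator = 0.0142 * 45224 = 642.1808 kW
eta_BTE = (117 / 642.1808) * 100 = 18.22%


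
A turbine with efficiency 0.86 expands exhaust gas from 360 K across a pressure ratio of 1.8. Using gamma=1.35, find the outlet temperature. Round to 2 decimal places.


T_out = T_in * (1 - eta * (1 - PR^(-(gamma-1)/gamma)))
Exponent = -(1.35-1)/1.35 = -0.25925926
PR^exp = 1.8^(-0.25925926) = 0.85865408
Factor = 1 - 0.86*(1 - 0.85865408) = 0.87844251
T_out = 360 * 0.87844251 = 316.24 K


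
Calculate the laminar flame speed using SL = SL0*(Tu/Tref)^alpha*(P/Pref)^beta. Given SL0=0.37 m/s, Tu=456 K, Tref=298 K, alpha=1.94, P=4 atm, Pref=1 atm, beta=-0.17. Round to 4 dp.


SL = SL0 * (Tu/Tref)^alpha * (P/Pref)^beta
T ratio = 456/298 = 1.53020134
(T ratio)^alpha = 1.53020134^1.94 = 2.282508
(P/Pref)^beta = 4^(-0.17) = 0.790041
SL = 0.37 * 2.282508 * 0.790041 = 0.6672 m/s


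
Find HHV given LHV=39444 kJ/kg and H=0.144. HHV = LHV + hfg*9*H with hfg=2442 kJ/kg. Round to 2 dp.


HHV = LHV + hfg * 9 * H
Water addition = 2442 * 9 * 0.144 = 3164.832 kJ/kg
HHV = 39444 + 3164.832 = 42608.83 kJ/kg


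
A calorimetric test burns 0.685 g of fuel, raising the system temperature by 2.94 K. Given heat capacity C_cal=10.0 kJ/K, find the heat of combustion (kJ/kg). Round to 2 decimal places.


Hc = C_cal * delta_T / m_fuel
Q_released = 10.0 * 2.94 = 29.4000 kJ
m_fuel = 0.685 g = 0.685/1000 kg = 0.000685 kg
Hc = 29.4000 / 0.000685 = 42919.71 kJ/kg


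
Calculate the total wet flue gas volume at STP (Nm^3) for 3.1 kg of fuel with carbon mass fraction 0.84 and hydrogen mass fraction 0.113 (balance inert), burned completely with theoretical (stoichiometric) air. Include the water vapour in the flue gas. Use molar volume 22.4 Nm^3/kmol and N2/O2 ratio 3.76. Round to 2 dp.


Per kg fuel: CO2 = (C/12 kmol)*22.4 = (0.84/12)*22.4 = 1.56800 Nm^3
Per kg fuel: H2O = (H/2 kmol)*22.4 = (0.113/2)*22.4 = 1.26560 Nm^3
O2 needed per kg fuel = C/12 + H/4 = 0.84/12 + 0.113/4 = 0.09825000 kmol
Per kg fuel: N2 = O2*3.76*22.4 = 0.09825000*3.76*22.4 = 8.27501 Nm^3
Total per kg = 1.56800 + 1.26560 + 8.27501 = 11.10861 Nm^3
Total = 11.10861 * 3.1 = 34.44 Nm^3


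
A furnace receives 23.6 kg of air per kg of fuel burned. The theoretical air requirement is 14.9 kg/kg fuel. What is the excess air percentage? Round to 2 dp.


Excess air = actual - stoichiometric = 23.6 - 14.9 = 8.70 kg/kg fuel
Excess air % = (excess / stoich) * 100 = (8.70 / 14.9) * 100 = 58.39%


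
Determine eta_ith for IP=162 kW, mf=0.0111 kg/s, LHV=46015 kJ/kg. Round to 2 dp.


eta_ith = (IP / (mf * LHV)) * 100
Denominator = 0.0111 * 46015 = 510.7665 kW
eta_ith = (162 / 510.7665) * 100 = 31.72%


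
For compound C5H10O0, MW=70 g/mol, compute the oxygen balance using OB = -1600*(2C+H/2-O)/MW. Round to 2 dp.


OB = -1600 * (2C + H/2 - O) / MW
Inner = 2*5 + 10/2 - 0 = 15.00
OB = -1600 * 15.00 / 70 = -342.86%


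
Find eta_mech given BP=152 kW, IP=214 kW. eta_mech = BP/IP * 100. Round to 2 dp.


eta_mech = (BP / IP) * 100
Ratio = 152 / 214 = 0.7103
eta_mech = 0.7103 * 100 = 71.03%


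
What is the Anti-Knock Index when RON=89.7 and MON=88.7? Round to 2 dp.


AKI = (RON + MON) / 2
AKI = (89.7 + 88.7) / 2
AKI = 178.4 / 2 = 89.20


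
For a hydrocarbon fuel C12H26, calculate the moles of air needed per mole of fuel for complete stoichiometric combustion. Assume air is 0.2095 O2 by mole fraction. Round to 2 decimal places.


Balanced combustion: C12H26 + 18.5 O2 -> 12 CO2 + 13 H2O
O2 needed = C + H/4 = 12 + 26/4 = 18.50 moles
Air moles = O2 / 0.2095 = 18.50 / 0.2095 = 88.31 moles air


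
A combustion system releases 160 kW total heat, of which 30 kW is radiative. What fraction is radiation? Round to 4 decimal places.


f_rad = Q_rad / Q_total
f_rad = 30 / 160 = 0.1875


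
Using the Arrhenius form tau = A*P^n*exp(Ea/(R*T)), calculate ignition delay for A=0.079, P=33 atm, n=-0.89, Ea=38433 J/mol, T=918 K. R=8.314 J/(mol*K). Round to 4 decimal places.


tau = A * P^n * exp(Ea/(R*T))
P^n = 33^(-0.89) = 0.04451666
Ea/(R*T) = 38433/(8.314*918) = 5.035604
exp(Ea/(R*T)) = 153.792481
tau = 0.079 * 0.04451666 * 153.792481 = 0.5409 ms


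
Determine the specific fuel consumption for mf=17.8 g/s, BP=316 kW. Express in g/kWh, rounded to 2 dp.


SFC = (mf / BP) * 3600
Rate = 17.8 / 316 = 0.056329 g/(s*kW)
SFC = 0.056329 * 3600 = 202.78 g/kWh


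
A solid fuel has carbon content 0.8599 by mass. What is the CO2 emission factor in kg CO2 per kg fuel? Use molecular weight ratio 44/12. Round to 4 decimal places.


EF = C_frac * (M_CO2 / M_C)
EF = 0.8599 * (44/12)
EF = 0.8599 * 3.666667 = 3.1530 kg_CO2/kg_fuel


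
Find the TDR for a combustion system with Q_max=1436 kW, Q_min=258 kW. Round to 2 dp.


TDR = Q_max / Q_min
TDR = 1436 / 258 = 5.57


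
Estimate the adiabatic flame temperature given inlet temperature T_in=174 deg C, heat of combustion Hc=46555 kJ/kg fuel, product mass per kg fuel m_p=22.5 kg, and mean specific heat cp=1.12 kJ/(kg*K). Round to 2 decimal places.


T_ad = T_in + Hc / (m_p * cp)
Denominator = 22.5 * 1.12 = 25.2000
Temperature rise = 46555 / 25.2000 = 1847.42 K
T_ad = 174 + 1847.42 = 2021.42 deg C


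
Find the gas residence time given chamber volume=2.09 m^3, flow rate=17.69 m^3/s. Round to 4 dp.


tau = V / Q_flow
tau = 2.09 / 17.69 = 0.1181 s


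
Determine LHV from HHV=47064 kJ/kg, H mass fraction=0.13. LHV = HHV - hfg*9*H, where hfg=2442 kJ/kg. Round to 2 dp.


LHV = HHV - hfg * 9 * H
Water correction = 2442 * 9 * 0.13 = 2857.140 kJ/kg
LHV = 47064 - 2857.140 = 44206.86 kJ/kg


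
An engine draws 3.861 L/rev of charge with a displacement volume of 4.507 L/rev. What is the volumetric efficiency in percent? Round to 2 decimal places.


eta_v = (V_actual / V_disp) * 100
Ratio = 3.861 / 4.507 = 0.8567
eta_v = 0.8567 * 100 = 85.67%


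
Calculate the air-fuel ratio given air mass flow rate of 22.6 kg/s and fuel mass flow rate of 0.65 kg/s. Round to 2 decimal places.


AFR = m_air / m_fuel
AFR = 22.6 / 0.65 = 34.77


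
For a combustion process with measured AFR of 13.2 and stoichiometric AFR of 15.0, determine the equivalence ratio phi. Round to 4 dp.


phi = AFR_stoich / AFR_actual
phi = 15.0 / 13.2 = 1.1364


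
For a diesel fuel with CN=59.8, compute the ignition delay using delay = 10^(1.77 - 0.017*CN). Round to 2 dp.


delay = 10^(1.77 - 0.017*CN)
Exponent = 1.77 - 0.017*59.8 = 0.7534
delay = 10^0.7534 = 5.67 ms


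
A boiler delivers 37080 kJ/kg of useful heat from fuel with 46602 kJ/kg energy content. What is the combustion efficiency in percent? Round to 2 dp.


Efficiency = (Q_useful / Q_fuel) * 100
Efficiency = (37080 / 46602) * 100
Efficiency = 0.7957 * 100 = 79.57%


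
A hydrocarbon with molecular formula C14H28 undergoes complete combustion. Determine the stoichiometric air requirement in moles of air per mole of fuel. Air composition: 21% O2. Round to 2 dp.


Balanced combustion: C14H28 + 21 O2 -> 14 CO2 + 14 H2O
O2 needed = C + H/4 = 14 + 28/4 = 21.00 moles
Air moles = O2 / 0.21 = 21.00 / 0.21 = 100.00 moles air


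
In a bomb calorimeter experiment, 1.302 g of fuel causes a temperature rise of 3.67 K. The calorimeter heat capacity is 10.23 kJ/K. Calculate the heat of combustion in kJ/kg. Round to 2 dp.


Hc = C_cal * delta_T / m_fuel
Q_released = 10.23 * 3.67 = 37.5441 kJ
m_fuel = 1.302 g = 1.302/1000 kg = 0.001302 kg
Hc = 37.5441 / 0.001302 = 28835.71 kJ/kg


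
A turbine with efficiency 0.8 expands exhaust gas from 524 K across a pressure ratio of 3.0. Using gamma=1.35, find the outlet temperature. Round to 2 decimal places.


T_out = T_in * (1 - eta * (1 - PR^(-(gamma-1)/gamma)))
Exponent = -(1.35-1)/1.35 = -0.25925926
PR^exp = 3.0^(-0.25925926) = 0.75214556
Factor = 1 - 0.8*(1 - 0.75214556) = 0.80171645
T_out = 524 * 0.80171645 = 420.10 K


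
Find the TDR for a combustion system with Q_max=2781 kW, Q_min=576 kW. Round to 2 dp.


TDR = Q_max / Q_min
TDR = 2781 / 576 = 4.83


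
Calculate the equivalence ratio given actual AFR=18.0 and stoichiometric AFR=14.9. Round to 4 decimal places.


phi = AFR_stoich / AFR_actual
phi = 14.9 / 18.0 = 0.8278


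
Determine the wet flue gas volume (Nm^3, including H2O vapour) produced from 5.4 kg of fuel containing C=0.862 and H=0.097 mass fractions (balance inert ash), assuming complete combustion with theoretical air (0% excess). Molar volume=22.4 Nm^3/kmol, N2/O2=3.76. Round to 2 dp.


Per kg fuel: CO2 = (C/12 kmol)*22.4 = (0.862/12)*22.4 = 1.60907 Nm^3
Per kg fuel: H2O = (H/2 kmol)*22.4 = (0.097/2)*22.4 = 1.08640 Nm^3
O2 needed per kg fuel = C/12 + H/4 = 0.862/12 + 0.097/4 = 0.09608333 kmol
Per kg fuel: N2 = O2*3.76*22.4 = 0.09608333*3.76*22.4 = 8.09252 Nm^3
Total per kg = 1.60907 + 1.08640 + 8.09252 = 10.78799 Nm^3
Total = 10.78799 * 5.4 = 58.26 Nm^3


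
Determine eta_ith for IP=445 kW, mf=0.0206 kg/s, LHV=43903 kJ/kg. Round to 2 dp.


eta_ith = (IP / (mf * LHV)) * 100
Denominator = 0.0206 * 43903 = 904.4018 kW
eta_ith = (445 / 904.4018) * 100 = 49.20%


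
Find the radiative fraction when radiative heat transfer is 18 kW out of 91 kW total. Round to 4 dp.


f_rad = Q_rad / Q_total
f_rad = 18 / 91 = 0.1978


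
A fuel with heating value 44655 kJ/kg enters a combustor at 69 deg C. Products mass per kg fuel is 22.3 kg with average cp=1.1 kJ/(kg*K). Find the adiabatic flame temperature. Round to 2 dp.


T_ad = T_in + Hc / (m_p * cp)
Denominator = 22.3 * 1.1 = 24.5300
Temperature rise = 44655 / 24.5300 = 1820.42 K
T_ad = 69 + 1820.42 = 1889.42 deg C


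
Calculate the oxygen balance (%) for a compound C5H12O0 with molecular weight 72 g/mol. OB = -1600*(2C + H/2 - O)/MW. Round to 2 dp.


OB = -1600 * (2C + H/2 - O) / MW
Inner = 2*5 + 12/2 - 0 = 16.00
OB = -1600 * 16.00 / 72 = -355.56%


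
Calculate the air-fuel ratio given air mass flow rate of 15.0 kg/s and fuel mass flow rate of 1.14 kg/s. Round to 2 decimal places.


AFR = m_air / m_fuel
AFR = 15.0 / 1.14 = 13.16


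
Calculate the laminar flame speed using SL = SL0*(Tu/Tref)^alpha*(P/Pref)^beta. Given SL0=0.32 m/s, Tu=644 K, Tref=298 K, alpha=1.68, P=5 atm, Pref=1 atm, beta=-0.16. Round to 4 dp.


SL = SL0 * (Tu/Tref)^alpha * (P/Pref)^beta
T ratio = 644/298 = 2.16107383
(T ratio)^alpha = 2.16107383^1.68 = 3.649597
(P/Pref)^beta = 5^(-0.16) = 0.772974
SL = 0.32 * 3.649597 * 0.772974 = 0.9027 m/s


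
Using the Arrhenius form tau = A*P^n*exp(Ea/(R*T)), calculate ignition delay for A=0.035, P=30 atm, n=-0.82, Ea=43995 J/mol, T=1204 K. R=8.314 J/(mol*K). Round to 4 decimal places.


tau = A * P^n * exp(Ea/(R*T))
P^n = 30^(-0.82) = 0.06148378
Ea/(R*T) = 43995/(8.314*1204) = 4.395080
exp(Ea/(R*T)) = 81.051139
tau = 0.035 * 0.06148378 * 81.051139 = 0.1744 ms


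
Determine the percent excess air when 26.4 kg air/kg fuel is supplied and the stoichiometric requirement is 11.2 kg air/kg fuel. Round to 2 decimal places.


Excess air = actual - stoichiometric = 26.4 - 11.2 = 15.20 kg/kg fuel
Excess air % = (excess / stoich) * 100 = (15.20 / 11.2) * 100 = 135.71%


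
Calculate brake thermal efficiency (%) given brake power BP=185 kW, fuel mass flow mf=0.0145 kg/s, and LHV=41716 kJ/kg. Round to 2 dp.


eta_BTE = (BP / (mf * LHV)) * 100
Denominator = 0.0145 * 41716 = 604.8820 kW
eta_BTE = (185 / 604.8820) * 100 = 30.58%


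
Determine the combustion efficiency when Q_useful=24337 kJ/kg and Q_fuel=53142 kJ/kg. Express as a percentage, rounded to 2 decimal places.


Efficiency = (Q_useful / Q_fuel) * 100
Efficiency = (24337 / 53142) * 100
Efficiency = 0.4580 * 100 = 45.80%


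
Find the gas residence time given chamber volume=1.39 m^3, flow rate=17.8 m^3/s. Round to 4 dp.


tau = V / Q_flow
tau = 1.39 / 17.8 = 0.0781 s


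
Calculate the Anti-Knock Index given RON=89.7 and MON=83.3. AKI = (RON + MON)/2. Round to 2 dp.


AKI = (RON + MON) / 2
AKI = (89.7 + 83.3) / 2
AKI = 173.0 / 2 = 86.50


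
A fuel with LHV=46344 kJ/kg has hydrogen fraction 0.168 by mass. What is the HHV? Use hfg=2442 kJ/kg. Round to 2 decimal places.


HHV = LHV + hfg * 9 * H
Water addition = 2442 * 9 * 0.168 = 3692.304 kJ/kg
HHV = 46344 + 3692.304 = 50036.30 kJ/kg


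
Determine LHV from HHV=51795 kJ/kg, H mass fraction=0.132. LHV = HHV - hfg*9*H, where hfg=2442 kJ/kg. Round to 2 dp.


LHV = HHV - hfg * 9 * H
Water correction = 2442 * 9 * 0.132 = 2901.096 kJ/kg
LHV = 51795 - 2901.096 = 48893.90 kJ/kg


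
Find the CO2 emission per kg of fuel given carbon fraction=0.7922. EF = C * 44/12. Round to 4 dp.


EF = C_frac * (M_CO2 / M_C)
EF = 0.7922 * (44/12)
EF = 0.7922 * 3.666667 = 2.9047 kg_CO2/kg_fuel


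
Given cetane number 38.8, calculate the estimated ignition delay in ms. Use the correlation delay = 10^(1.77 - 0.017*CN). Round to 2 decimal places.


delay = 10^(1.77 - 0.017*CN)
Exponent = 1.77 - 0.017*38.8 = 1.1104
delay = 10^1.1104 = 12.89 ms


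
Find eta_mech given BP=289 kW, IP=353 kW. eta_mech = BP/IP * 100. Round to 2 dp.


eta_mech = (BP / IP) * 100
Ratio = 289 / 353 = 0.8187
eta_mech = 0.8187 * 100 = 81.87%


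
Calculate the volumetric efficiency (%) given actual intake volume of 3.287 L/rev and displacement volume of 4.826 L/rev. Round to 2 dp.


eta_v = (V_actual / V_disp) * 100
Ratio = 3.287 / 4.826 = 0.6811
eta_v = 0.6811 * 100 = 68.11%


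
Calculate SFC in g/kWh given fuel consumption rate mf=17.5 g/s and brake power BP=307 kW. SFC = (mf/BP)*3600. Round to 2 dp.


SFC = (mf / BP) * 3600
Rate = 17.5 / 307 = 0.057003 g/(s*kW)
SFC = 0.057003 * 3600 = 205.21 g/kWh
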